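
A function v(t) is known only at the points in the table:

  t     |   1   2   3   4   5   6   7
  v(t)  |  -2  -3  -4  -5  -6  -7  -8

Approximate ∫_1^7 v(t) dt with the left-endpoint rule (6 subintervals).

-27

Δt = 1.
Sum = 1·[(-2) + (-3) + (-4) + (-5) + (-6) + (-7)] = -27.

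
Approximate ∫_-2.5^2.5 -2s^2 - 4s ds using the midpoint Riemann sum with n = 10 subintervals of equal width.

Δs = (2.5 − (-2.5))/10 = 0.5.
Midpoints: -2.25, -1.75, -1.25, -0.75, -0.25, 0.25, 0.75, 1.25, 1.75, 2.25.
f(-2.25) = -1.125, f(-1.75) = 0.875, f(-1.25) = 1.875, f(-0.75) = 1.875, f(-0.25) = 0.875, f(0.25) = -1.125, f(0.75) = -4.125, f(1.25) = -8.125, f(1.75) = -13.125, f(2.25) = -19.125.
Sum = Δs · [f(-2.25) + f(-1.75) + f(-1.25) + ...].
Sum = -20.625.

-20.625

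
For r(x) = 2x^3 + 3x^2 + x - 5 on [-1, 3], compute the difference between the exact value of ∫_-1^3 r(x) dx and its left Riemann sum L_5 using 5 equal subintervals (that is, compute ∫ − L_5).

Exact integral: ∫_-1^3 r(x) dx = 52.
L_5 = 22.24.
Error = 52 − 22.24 = 29.76.

29.76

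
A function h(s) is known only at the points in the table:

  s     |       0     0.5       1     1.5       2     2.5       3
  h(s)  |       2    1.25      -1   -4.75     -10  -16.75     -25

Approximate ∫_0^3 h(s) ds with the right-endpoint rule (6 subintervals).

Δs = 0.5.
Sum = 0.5·[1.25 + (-1) + (-4.75) + (-10) + (-16.75) + (-25)] = -28.125.

-28.125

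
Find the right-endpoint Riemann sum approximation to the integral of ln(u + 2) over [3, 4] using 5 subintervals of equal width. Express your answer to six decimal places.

Δu = (4 − 3)/5 = 0.2.
Right endpoints: 3.2, 3.4, 3.6, 3.8, 4.
f(3.2) ≈ 1.648659, f(3.4) ≈ 1.686399, f(3.6) ≈ 1.722767, f(3.8) ≈ 1.757858, f(4) ≈ 1.791759.
Sum = Δu · [f(3.2) + f(3.4) + f(3.6) + f(3.8) + f(4)].
Sum ≈ 1.721488.

1.721488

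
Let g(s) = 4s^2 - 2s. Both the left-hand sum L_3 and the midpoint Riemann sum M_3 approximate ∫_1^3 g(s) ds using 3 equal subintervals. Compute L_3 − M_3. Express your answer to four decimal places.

-8.4444

L_3 ≈ 17.925926.
M_3 ≈ 26.370370.
L_3 − M_3 ≈ -8.4444.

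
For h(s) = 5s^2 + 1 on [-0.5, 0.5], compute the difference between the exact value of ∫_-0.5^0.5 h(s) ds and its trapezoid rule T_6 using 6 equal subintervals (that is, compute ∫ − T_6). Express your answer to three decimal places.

Exact integral: ∫_-0.5^0.5 h(s) ds ≈ 1.41667.
T_6 ≈ 1.43981.
Error ≈ 1.41667 − 1.43981 ≈ -0.023.

-0.023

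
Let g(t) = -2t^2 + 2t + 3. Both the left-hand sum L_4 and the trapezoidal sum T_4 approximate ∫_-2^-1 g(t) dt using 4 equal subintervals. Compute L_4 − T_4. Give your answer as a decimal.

L_4 = -5.6875.
T_4 = -4.6875.
L_4 − T_4 = -1.

-1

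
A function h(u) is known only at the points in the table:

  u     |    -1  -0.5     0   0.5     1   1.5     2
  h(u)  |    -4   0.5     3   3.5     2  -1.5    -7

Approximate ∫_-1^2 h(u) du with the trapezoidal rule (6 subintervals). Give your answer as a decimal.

Δu = 0.5.
T_6 = (0.5/2)·[(-4) + 2·0.5 + 2·3 + 2·3.5 + 2·2 + 2·(-1.5) + (-7)] = 1.

1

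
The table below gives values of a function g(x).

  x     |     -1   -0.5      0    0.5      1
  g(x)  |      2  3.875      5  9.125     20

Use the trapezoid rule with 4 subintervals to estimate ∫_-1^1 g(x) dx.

14.5

Δx = 0.5.
T_4 = (0.5/2)·[2 + 2·3.875 + 2·5 + 2·9.125 + 20] = 14.5.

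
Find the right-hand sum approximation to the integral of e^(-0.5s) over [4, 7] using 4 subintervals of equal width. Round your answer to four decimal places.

Δs = (7 − 4)/4 = 0.75.
Right endpoints: 4.75, 5.5, 6.25, 7.
f(4.75) ≈ 0.0930, f(5.5) ≈ 0.0639, f(6.25) ≈ 0.0439, f(7) ≈ 0.0302.
Sum = Δs · [f(4.75) + f(5.5) + f(6.25) + f(7)].
Sum ≈ 0.1733.

0.1733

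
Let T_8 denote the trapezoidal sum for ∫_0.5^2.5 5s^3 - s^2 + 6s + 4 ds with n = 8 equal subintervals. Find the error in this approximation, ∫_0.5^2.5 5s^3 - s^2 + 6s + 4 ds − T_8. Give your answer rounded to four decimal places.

-0.4479

Exact integral: ∫_0.5^2.5 f(s) ds ≈ 69.583333.
T_8 = 70.03125.
Error ≈ 69.583333 − 70.03125 ≈ -0.4479.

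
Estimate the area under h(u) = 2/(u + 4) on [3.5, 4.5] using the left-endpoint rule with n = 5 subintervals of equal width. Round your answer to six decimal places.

0.253490

Δu = (4.5 − 3.5)/5 = 0.2.
Left endpoints: 3.5, 3.7, 3.9, 4.1, 4.3.
h(3.5) = 4/15, h(3.7) = 20/77, h(3.9) = 20/79, h(4.1) = 20/81, h(4.3) = 20/83.
Sum = Δu · [h(3.5) + h(3.7) + h(3.9) + h(4.1) + h(4.3)].
Sum ≈ 0.253490.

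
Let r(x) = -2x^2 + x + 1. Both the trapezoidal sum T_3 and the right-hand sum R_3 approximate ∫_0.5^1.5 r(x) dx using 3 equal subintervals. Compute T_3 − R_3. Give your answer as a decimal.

0.5

T_3 ≈ -0.203704.
R_3 ≈ -0.703704.
T_3 − R_3 = 0.5.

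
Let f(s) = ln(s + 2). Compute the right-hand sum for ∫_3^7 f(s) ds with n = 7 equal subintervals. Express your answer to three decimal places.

7.893

Δs = (7 − 3)/7 = 4/7.
Right endpoints: 25/7, 29/7, 33/7, 37/7, 41/7, 45/7, 7.
f(25/7) ≈ 1.718, f(29/7) ≈ 1.815, f(33/7) ≈ 1.904, f(37/7) ≈ 1.986, f(41/7) ≈ 2.061, f(45/7) ≈ 2.132, f(7) ≈ 2.197.
Sum = Δs · [f(25/7) + f(29/7) + f(33/7) + ...].
Sum ≈ 7.893.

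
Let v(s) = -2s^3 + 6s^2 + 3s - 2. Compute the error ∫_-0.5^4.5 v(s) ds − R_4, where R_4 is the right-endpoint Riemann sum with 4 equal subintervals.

37.5

Exact integral: ∫_-0.5^4.5 v(s) ds = -2.5.
R_4 = -40.
Error = -2.5 − (-40) = 37.5.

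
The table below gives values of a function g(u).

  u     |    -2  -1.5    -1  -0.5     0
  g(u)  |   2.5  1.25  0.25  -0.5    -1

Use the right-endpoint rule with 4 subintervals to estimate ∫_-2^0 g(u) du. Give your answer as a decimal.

0

Δu = 0.5.
Sum = 0.5·[1.25 + 0.25 + (-0.5) + (-1)] = 0.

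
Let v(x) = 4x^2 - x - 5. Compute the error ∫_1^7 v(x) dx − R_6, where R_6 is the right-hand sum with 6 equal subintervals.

-97

Exact integral: ∫_1^7 v(x) dx = 402.
R_6 = 499.
Error = 402 − 499 = -97.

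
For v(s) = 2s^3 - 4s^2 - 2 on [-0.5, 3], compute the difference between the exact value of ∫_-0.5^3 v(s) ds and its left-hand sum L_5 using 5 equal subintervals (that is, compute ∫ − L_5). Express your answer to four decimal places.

Exact integral: ∫_-0.5^3 v(s) ds ≈ -2.697917.
L_5 = -8.435.
Error ≈ -2.697917 − (-8.435) ≈ 5.7371.

5.7371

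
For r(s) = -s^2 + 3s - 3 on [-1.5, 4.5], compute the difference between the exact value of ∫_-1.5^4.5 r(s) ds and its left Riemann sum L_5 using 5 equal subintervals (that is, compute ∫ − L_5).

Exact integral: ∫_-1.5^4.5 r(s) ds = -22.5.
L_5 = -23.94.
Error = -22.5 − (-23.94) = 1.44.

1.44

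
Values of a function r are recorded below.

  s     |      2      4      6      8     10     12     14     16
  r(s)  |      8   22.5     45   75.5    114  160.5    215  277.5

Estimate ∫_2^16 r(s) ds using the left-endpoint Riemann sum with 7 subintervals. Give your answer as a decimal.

1281

Δs = 2.
Sum = 2·[8 + 22.5 + 45 + 75.5 + 114 + 160.5 + 215] = 1281.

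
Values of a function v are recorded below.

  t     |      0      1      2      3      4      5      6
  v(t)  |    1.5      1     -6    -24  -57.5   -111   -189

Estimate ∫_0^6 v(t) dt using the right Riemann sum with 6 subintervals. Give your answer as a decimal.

-386.5

Δt = 1.
Sum = 1·[1 + (-6) + (-24) + (-57.5) + (-111) + (-189)] = -386.5.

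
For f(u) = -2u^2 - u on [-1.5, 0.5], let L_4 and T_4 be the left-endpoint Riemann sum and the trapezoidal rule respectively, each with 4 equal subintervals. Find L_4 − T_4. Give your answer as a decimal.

L_4 = -2.
T_4 = -1.5.
L_4 − T_4 = -0.5.

-0.5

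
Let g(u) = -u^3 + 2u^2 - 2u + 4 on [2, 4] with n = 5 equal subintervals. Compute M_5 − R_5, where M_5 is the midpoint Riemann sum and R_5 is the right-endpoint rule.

M_5 = -26.48.
R_5 = -34.24.
M_5 − R_5 = 7.76.

7.76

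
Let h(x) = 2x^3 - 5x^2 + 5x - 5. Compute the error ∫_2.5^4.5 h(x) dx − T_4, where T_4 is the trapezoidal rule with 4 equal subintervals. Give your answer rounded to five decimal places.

Exact integral: ∫_2.5^4.5 h(x) dx ≈ 84.6666667.
T_4 = 86.
Error ≈ 84.6666667 − 86 ≈ -1.33333.

-1.33333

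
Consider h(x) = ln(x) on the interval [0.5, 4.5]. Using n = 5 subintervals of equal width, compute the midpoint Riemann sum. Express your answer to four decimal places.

3.1572

Δx = (4.5 − 0.5)/5 = 0.8.
Midpoints: 0.9, 1.7, 2.5, 3.3, 4.1.
h(0.9) ≈ -0.1054, h(1.7) ≈ 0.5306, h(2.5) ≈ 0.9163, h(3.3) ≈ 1.1939, h(4.1) ≈ 1.4110.
Sum = Δx · [h(0.9) + h(1.7) + h(2.5) + h(3.3) + h(4.1)].
Sum ≈ 3.1572.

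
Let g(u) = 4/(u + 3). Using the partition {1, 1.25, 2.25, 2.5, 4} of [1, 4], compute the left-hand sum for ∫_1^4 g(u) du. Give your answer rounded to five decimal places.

Subinterval widths: 0.25, 1, 0.25, 1.5.
Left endpoints: 1, 1.25, 2.25, 2.5.
g(1) = 1, g(1.25) = 16/17, g(2.25) = 16/21, g(2.5) = 8/11.
Sum = Σ Δu_i · g(u_i).
Sum ≈ 2.47256.

2.47256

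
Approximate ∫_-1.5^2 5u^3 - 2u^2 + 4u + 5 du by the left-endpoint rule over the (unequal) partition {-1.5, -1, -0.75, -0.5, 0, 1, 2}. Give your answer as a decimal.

Subinterval widths: 0.5, 0.25, 0.25, 0.5, 1, 1.
Left endpoints: -1.5, -1, -0.75, -0.5, 0, 1.
f(-1.5) = -22.375, f(-1) = -6, f(-0.75) = -1.234375, f(-0.5) = 1.875, f(0) = 5, f(1) = 12.
Sum = Σ Δu_i · f(u_i).
Sum = 4.94140625.

4.94140625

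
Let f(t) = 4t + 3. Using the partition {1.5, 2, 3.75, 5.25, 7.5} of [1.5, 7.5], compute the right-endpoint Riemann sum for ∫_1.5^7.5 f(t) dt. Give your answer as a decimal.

Subinterval widths: 0.5, 1.75, 1.5, 2.25.
Right endpoints: 2, 3.75, 5.25, 7.5.
f(2) = 11, f(3.75) = 18, f(5.25) = 24, f(7.5) = 33.
Sum = Σ Δt_i · f(t_i).
Sum = 147.25.

147.25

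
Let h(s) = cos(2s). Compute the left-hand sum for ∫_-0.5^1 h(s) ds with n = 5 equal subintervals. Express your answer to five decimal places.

0.99243

Δs = (1 − (-0.5))/5 = 0.3.
Left endpoints: -0.5, -0.2, 0.1, 0.4, 0.7.
h(-0.5) ≈ 0.54030, h(-0.2) ≈ 0.92106, h(0.1) ≈ 0.98007, h(0.4) ≈ 0.69671, h(0.7) ≈ 0.16997.
Sum = Δs · [h(-0.5) + h(-0.2) + h(0.1) + h(0.4) + h(0.7)].
Sum ≈ 0.99243.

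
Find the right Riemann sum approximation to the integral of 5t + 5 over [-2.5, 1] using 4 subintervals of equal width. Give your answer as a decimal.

Δt = (1 − (-2.5))/4 = 0.875.
Right endpoints: -1.625, -0.75, 0.125, 1.
f(-1.625) = -3.125, f(-0.75) = 1.25, f(0.125) = 5.625, f(1) = 10.
Sum = Δt · [f(-1.625) + f(-0.75) + f(0.125) + f(1)].
Sum = 12.03125.

12.03125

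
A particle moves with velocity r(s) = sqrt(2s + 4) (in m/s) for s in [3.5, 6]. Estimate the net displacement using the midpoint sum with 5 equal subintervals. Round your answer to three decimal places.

9.173

Δs = (6 − 3.5)/5 = 0.5.
Midpoints: 3.75, 4.25, 4.75, 5.25, 5.75.
r(3.75) ≈ 3.391, r(4.25) ≈ 3.536, r(4.75) ≈ 3.674, r(5.25) ≈ 3.808, r(5.75) ≈ 3.937.
Sum = Δs · [r(3.75) + r(4.25) + r(4.75) + r(5.25) + r(5.75)].
Sum ≈ 9.173.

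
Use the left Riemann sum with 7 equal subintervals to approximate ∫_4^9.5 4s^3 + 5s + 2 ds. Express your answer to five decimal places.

6873.98980

Δs = (9.5 − 4)/7 = 11/14.
Left endpoints: 4, 67/14, 39/7, 89/14, 50/7, 111/14, 61/7.
f(4) = 278, f(67/14) = 159275/343, f(39/7) = 247517/343, f(89/14) = 364073/343, f(50/7) = 512936/343, f(111/14) = 698099/343, f(61/7) = 923555/343.
Sum = Δs · [f(4) + f(67/14) + f(39/7) + ...].
Sum ≈ 6873.98980.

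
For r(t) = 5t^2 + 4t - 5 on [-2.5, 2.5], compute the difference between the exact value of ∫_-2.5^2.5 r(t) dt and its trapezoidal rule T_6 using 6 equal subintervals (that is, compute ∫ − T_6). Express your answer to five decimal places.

-2.89352

Exact integral: ∫_-2.5^2.5 r(t) dt ≈ 27.0833333.
T_6 ≈ 29.9768519.
Error ≈ 27.0833333 − 29.9768519 ≈ -2.89352.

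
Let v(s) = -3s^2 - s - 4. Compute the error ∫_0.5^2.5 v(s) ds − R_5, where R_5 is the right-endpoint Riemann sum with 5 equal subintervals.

4.16

Exact integral: ∫_0.5^2.5 v(s) ds = -26.5.
R_5 = -30.66.
Error = -26.5 − (-30.66) = 4.16.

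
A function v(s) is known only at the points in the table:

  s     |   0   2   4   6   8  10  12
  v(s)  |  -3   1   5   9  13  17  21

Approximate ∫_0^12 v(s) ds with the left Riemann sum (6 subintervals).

Δs = 2.
Sum = 2·[(-3) + 1 + 5 + 9 + 13 + 17] = 84.

84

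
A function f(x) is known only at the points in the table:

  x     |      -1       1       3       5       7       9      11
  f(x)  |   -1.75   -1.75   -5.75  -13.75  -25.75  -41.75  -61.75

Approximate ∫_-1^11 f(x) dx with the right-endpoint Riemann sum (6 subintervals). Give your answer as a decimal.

Δx = 2.
Sum = 2·[(-1.75) + (-5.75) + (-13.75) + (-25.75) + (-41.75) + (-61.75)] = -301.

-301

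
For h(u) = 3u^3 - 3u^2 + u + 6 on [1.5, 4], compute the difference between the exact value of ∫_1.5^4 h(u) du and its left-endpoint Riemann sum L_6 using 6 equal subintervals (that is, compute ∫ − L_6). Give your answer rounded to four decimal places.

Exact integral: ∫_1.5^4 h(u) du = 149.453125.
L_6 ≈ 121.208767.
Error ≈ 149.453125 − 121.208767 ≈ 28.2444.

28.2444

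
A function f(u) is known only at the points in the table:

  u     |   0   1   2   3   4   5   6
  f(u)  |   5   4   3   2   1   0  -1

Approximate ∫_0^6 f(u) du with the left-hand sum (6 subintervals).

Δu = 1.
Sum = 1·[5 + 4 + 3 + 2 + 1 + 0] = 15.

15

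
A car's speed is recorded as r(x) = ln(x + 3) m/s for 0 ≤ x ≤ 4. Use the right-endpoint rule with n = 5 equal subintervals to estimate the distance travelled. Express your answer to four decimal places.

6.6543

Δx = (4 − 0)/5 = 0.8.
Right endpoints: 0.8, 1.6, 2.4, 3.2, 4.
r(0.8) ≈ 1.3350, r(1.6) ≈ 1.5261, r(2.4) ≈ 1.6864, r(3.2) ≈ 1.8245, r(4) ≈ 1.9459.
Sum = Δx · [r(0.8) + r(1.6) + r(2.4) + r(3.2) + r(4)].
Sum ≈ 6.6543.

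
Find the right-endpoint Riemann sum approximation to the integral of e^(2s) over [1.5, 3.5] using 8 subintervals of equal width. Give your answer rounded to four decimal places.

684.0099

Δs = (3.5 − 1.5)/8 = 0.25.
Right endpoints: 1.75, 2, 2.25, 2.5, 2.75, 3, 3.25, 3.5.
f(1.75) ≈ 33.1155, f(2) ≈ 54.5982, f(2.25) ≈ 90.0171, f(2.5) ≈ 148.4132, f(2.75) ≈ 244.6919, f(3) ≈ 403.4288, f(3.25) ≈ 665.1416, f(3.5) ≈ 1096.6332.
Sum = Δs · [f(1.75) + f(2) + f(2.25) + ...].
Sum ≈ 684.0099.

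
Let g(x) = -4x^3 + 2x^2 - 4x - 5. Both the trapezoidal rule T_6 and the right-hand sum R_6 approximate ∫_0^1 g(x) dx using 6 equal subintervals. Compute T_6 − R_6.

T_6 ≈ -7.35185.
R_6 ≈ -7.85185.
T_6 − R_6 = 0.5.

0.5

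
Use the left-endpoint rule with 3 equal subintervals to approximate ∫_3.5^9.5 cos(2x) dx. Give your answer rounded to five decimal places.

-0.00272

Δx = (9.5 − 3.5)/3 = 2.
Left endpoints: 3.5, 5.5, 7.5.
f(3.5) ≈ 0.75390, f(5.5) ≈ 0.00443, f(7.5) ≈ -0.75969.
Sum = Δx · [f(3.5) + f(5.5) + f(7.5)].
Sum ≈ -0.00272.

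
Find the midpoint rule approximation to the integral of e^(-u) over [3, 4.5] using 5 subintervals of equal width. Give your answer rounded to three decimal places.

Δu = (4.5 − 3)/5 = 0.3.
Midpoints: 3.15, 3.45, 3.75, 4.05, 4.35.
f(3.15) ≈ 0.043, f(3.45) ≈ 0.032, f(3.75) ≈ 0.024, f(4.05) ≈ 0.017, f(4.35) ≈ 0.013.
Sum = Δu · [f(3.15) + f(3.45) + f(3.75) + f(4.05) + f(4.35)].
Sum ≈ 0.039.

0.039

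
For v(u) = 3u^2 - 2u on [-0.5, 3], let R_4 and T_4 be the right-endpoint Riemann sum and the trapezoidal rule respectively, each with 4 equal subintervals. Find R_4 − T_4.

8.421875

R_4 = 28.13671875.
T_4 = 19.71484375.
R_4 − T_4 = 8.421875.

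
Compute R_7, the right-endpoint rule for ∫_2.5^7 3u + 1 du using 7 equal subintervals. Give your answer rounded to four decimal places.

Δu = (7 − 2.5)/7 = 9/14.
Right endpoints: 22/7, 53/14, 31/7, 71/14, 40/7, 89/14, 7.
f(22/7) = 73/7, f(53/14) = 173/14, f(31/7) = 100/7, f(71/14) = 227/14, f(40/7) = 127/7, f(89/14) = 281/14, f(7) = 22.
Sum = Δu · [f(22/7) + f(53/14) + f(31/7) + ...].
Sum ≈ 72.9643.

72.9643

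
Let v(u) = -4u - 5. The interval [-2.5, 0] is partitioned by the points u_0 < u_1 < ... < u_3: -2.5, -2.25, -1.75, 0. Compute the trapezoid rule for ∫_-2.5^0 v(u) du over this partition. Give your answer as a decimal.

0

Subinterval widths: 0.25, 0.5, 1.75.
v(-2.5) = 5, v(-2.25) = 4, v(-1.75) = 2, v(0) = -5.
On each subinterval the trapezoid contributes (Δu_i/2)·[v(u_{i-1}) + v(u_i)].
Sum = 0.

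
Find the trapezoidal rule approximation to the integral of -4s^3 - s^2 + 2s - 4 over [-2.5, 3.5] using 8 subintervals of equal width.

Δs = (3.5 − (-2.5))/8 = 0.75.
f(-2.5) = 47.25, f(-1.75) = 10.875, f(-1) = -3, f(-0.25) = -4.5, f(0.5) = -3.75, f(1.25) = -10.875, f(2) = -36, f(2.75) = -89.25, f(3.5) = -180.75.
T_8 = (Δs/2)·[f(s_0) + 2f(s_1) + ... + 2f(s_{7}) + f(s_8)].
Sum = -152.4375.

-152.4375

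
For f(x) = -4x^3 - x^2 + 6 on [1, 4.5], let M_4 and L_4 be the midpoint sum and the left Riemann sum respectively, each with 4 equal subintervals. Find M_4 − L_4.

-143.36328125

M_4 = -410.51171875.
L_4 = -267.1484375.
M_4 − L_4 = -143.36328125.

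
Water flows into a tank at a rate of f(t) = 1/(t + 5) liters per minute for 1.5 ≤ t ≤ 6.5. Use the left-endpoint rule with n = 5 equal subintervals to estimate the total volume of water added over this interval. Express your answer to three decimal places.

Δt = (6.5 − 1.5)/5 = 1.
Left endpoints: 1.5, 2.5, 3.5, 4.5, 5.5.
f(1.5) = 2/13, f(2.5) = 2/15, f(3.5) = 2/17, f(4.5) = 2/19, f(5.5) = 2/21.
Sum = Δt · [f(1.5) + f(2.5) + f(3.5) + f(4.5) + f(5.5)].
Sum ≈ 0.605.

0.605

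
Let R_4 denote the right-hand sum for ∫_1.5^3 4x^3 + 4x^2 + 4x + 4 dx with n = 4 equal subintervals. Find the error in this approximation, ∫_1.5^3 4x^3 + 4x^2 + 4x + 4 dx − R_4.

-24.99609375

Exact integral: ∫_1.5^3 f(x) dx = 126.9375.
R_4 = 151.93359375.
Error = 126.9375 − 151.93359375 = -24.99609375.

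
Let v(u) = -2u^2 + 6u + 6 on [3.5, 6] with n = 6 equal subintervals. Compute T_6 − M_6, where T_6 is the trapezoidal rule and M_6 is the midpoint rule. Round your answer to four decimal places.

-0.2170

T_6 ≈ -29.311343.
M_6 ≈ -29.094329.
T_6 − M_6 ≈ -0.2170.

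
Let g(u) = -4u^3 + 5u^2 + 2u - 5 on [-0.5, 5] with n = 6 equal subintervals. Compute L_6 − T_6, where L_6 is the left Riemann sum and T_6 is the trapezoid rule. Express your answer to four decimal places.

L_6 ≈ -268.456019.
T_6 ≈ -436.091435.
L_6 − T_6 ≈ 167.6354.

167.6354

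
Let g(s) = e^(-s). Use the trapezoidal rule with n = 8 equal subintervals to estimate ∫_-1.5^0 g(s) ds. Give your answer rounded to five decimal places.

3.49188

Δs = (0 − (-1.5))/8 = 0.1875.
g(-1.5) ≈ 4.48169, g(-1.3125) ≈ 3.71545, g(-1.125) ≈ 3.08022, g(-0.9375) ≈ 2.55359, g(-0.75) ≈ 2.11700, g(-0.5625) ≈ 1.75505, g(-0.375) ≈ 1.45499, g(-0.1875) ≈ 1.20623, g(0) ≈ 1.00000.
T_8 = (Δs/2)·[g(s_0) + 2g(s_1) + ... + 2g(s_{7}) + g(s_8)].
Sum ≈ 3.49188.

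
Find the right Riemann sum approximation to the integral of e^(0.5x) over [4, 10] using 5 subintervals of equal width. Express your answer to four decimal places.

375.0738

Δx = (10 − 4)/5 = 1.2.
Right endpoints: 5.2, 6.4, 7.6, 8.8, 10.
f(5.2) ≈ 13.4637, f(6.4) ≈ 24.5325, f(7.6) ≈ 44.7012, f(8.8) ≈ 81.4509, f(10) ≈ 148.4132.
Sum = Δx · [f(5.2) + f(6.4) + f(7.6) + f(8.8) + f(10)].
Sum ≈ 375.0738.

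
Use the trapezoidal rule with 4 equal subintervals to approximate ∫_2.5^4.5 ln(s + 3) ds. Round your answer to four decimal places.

Δs = (4.5 − 2.5)/4 = 0.5.
f(2.5) ≈ 1.7047, f(3) ≈ 1.7918, f(3.5) ≈ 1.8718, f(4) ≈ 1.9459, f(4.5) ≈ 2.0149.
T_4 = (Δs/2)·[f(s_0) + 2f(s_1) + 2f(s_2) + 2f(s_3) + f(s_4)].
Sum ≈ 3.7346.

3.7346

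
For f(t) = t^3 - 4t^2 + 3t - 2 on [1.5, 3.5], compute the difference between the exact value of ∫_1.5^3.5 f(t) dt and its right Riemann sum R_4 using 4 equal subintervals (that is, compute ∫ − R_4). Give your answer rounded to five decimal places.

-1.66667

Exact integral: ∫_1.5^3.5 f(t) dt ≈ -5.4166667.
R_4 = -3.75.
Error ≈ -5.4166667 − (-3.75) ≈ -1.66667.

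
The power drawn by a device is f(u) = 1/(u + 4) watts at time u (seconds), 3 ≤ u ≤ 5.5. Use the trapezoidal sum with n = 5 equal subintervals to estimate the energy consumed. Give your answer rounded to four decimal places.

0.3056

Δu = (5.5 − 3)/5 = 0.5.
f(3) = 1/7, f(3.5) = 2/15, f(4) = 0.125, f(4.5) = 2/17, f(5) = 1/9, f(5.5) = 2/19.
T_5 = (Δu/2)·[f(u_0) + 2f(u_1) + ... + 2f(u_{4}) + f(u_5)].
Sum ≈ 0.3056.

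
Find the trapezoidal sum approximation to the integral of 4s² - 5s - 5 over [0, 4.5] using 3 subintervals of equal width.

55.125

Δs = (4.5 − 0)/3 = 1.5.
f(0) = -5, f(1.5) = -3.5, f(3) = 16, f(4.5) = 53.5.
T_3 = (Δs/2)·[f(s_0) + 2f(s_1) + 2f(s_2) + f(s_3)].
Sum = 55.125.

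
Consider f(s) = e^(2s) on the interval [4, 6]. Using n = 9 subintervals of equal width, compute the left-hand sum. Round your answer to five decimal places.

Δs = (6 − 4)/9 = 2/9.
Left endpoints: 4, 38/9, 40/9, 14/3, 44/9, 46/9, 16/3, 50/9, 52/9.
f(4) ≈ 2980.95799, f(38/9) ≈ 4649.17212, f(40/9) ≈ 7250.95809, f(14/3) ≈ 11308.76461, f(44/9) ≈ 17637.41502, f(46/9) ≈ 27507.72690, f(16/3) ≈ 42901.69723, f(50/9) ≈ 66910.49509, f(52/9) ≈ 104355.18038.
Sum = Δs · [f(4) + f(38/9) + f(40/9) + ...].
Sum ≈ 63444.97054.

63444.97054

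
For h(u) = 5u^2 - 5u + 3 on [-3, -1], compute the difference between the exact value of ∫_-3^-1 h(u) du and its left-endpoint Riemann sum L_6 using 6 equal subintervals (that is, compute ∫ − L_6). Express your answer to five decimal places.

Exact integral: ∫_-3^-1 h(u) du ≈ 69.3333333.
L_6 ≈ 77.8518519.
Error ≈ 69.3333333 − 77.8518519 ≈ -8.51852.

-8.51852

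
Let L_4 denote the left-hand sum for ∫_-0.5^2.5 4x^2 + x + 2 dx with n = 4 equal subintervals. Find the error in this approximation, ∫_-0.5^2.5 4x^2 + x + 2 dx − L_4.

Exact integral: ∫_-0.5^2.5 f(x) dx = 30.
L_4 = 21.
Error = 30 − 21 = 9.

9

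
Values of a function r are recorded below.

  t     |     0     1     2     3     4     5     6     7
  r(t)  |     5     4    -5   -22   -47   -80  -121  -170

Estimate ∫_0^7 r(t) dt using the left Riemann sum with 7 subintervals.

Δt = 1.
Sum = 1·[5 + 4 + (-5) + (-22) + (-47) + (-80) + (-121)] = -266.

-266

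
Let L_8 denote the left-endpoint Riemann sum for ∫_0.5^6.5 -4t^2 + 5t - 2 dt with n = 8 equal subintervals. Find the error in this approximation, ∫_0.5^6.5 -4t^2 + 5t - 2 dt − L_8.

-49.5

Exact integral: ∫_0.5^6.5 f(t) dt = -273.
L_8 = -223.5.
Error = -273 − (-223.5) = -49.5.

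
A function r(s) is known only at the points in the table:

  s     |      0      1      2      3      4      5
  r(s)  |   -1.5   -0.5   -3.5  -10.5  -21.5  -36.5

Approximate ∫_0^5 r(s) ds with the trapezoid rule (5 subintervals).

Δs = 1.
T_5 = (1/2)·[(-1.5) + 2·(-0.5) + 2·(-3.5) + 2·(-10.5) + 2·(-21.5) + (-36.5)] = -55.

-55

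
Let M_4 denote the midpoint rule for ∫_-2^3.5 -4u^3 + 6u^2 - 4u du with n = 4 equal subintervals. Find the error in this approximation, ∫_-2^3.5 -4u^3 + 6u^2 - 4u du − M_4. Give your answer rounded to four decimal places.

-2.5996

Exact integral: ∫_-2^3.5 f(u) du = -48.8125.
M_4 ≈ -46.212891.
Error ≈ -48.8125 − (-46.212891) ≈ -2.5996.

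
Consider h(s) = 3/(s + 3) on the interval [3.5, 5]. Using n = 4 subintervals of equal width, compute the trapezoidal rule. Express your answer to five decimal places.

0.62320

Δs = (5 − 3.5)/4 = 0.375.
h(3.5) = 6/13, h(3.875) = 24/55, h(4.25) = 12/29, h(4.625) = 24/61, h(5) = 0.375.
T_4 = (Δs/2)·[h(s_0) + 2h(s_1) + 2h(s_2) + 2h(s_3) + h(s_4)].
Sum ≈ 0.62320.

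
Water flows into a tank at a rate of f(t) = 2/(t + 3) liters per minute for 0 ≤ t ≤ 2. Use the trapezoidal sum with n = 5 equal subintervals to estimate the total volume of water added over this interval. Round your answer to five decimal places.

1.02354

Δt = (2 − 0)/5 = 0.4.
f(0) = 2/3, f(0.4) = 10/17, f(0.8) = 10/19, f(1.2) = 10/21, f(1.6) = 10/23, f(2) = 0.4.
T_5 = (Δt/2)·[f(t_0) + 2f(t_1) + ... + 2f(t_{4}) + f(t_5)].
Sum ≈ 1.02354.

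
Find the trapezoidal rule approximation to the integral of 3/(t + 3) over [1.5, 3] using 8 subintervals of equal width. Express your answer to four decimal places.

0.8632

Δt = (3 − 1.5)/8 = 0.1875.
f(1.5) = 2/3, f(1.6875) = 0.64, f(1.875) = 8/13, f(2.0625) = 16/27, f(2.25) = 4/7, f(2.4375) = 16/29, f(2.625) = 8/15, f(2.8125) = 16/31, f(3) = 0.5.
T_8 = (Δt/2)·[f(t_0) + 2f(t_1) + ... + 2f(t_{7}) + f(t_8)].
Sum ≈ 0.8632.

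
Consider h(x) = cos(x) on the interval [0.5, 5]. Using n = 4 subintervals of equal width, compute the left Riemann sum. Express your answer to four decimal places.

Δx = (5 − 0.5)/4 = 1.125.
Left endpoints: 0.5, 1.625, 2.75, 3.875.
h(0.5) ≈ 0.8776, h(1.625) ≈ -0.0542, h(2.75) ≈ -0.9243, h(3.875) ≈ -0.7429.
Sum = Δx · [h(0.5) + h(1.625) + h(2.75) + h(3.875)].
Sum ≈ -0.9493.

-0.9493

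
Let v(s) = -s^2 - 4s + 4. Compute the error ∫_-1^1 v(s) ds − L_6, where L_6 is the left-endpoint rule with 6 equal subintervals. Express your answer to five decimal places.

-1.29630

Exact integral: ∫_-1^1 v(s) ds ≈ 7.3333333.
L_6 ≈ 8.6296296.
Error ≈ 7.3333333 − 8.6296296 ≈ -1.29630.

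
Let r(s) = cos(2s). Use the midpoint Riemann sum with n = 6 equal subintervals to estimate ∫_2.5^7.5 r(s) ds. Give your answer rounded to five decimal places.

0.90587

Δs = (7.5 − 2.5)/6 = 5/6.
Midpoints: 35/12, 3.75, 55/12, 65/12, 6.25, 85/12.
r(35/12) ≈ 0.90051, r(3.75) ≈ 0.34664, r(55/12) ≈ -0.96687, r(65/12) ≈ -0.16153, r(6.25) ≈ 0.99780, r(85/12) ≈ -0.02950.
Sum = Δs · [r(35/12) + r(3.75) + r(55/12) + ...].
Sum ≈ 0.90587.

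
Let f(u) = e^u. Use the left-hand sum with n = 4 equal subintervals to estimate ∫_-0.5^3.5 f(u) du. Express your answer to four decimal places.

Δu = (3.5 − (-0.5))/4 = 1.
Left endpoints: -0.5, 0.5, 1.5, 2.5.
f(-0.5) ≈ 0.6065, f(0.5) ≈ 1.6487, f(1.5) ≈ 4.4817, f(2.5) ≈ 12.1825.
Sum = Δu · [f(-0.5) + f(0.5) + f(1.5) + f(2.5)].
Sum ≈ 18.9194.

18.9194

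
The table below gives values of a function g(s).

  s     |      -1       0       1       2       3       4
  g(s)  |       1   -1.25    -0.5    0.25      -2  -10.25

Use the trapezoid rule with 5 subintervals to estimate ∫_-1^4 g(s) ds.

-8.125

Δs = 1.
T_5 = (1/2)·[1 + 2·(-1.25) + 2·(-0.5) + 2·0.25 + 2·(-2) + (-10.25)] = -8.125.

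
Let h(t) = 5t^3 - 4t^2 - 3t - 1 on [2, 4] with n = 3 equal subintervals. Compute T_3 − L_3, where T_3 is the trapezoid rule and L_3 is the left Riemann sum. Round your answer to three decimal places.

75.333

T_3 ≈ 211.40741.
L_3 ≈ 136.07407.
T_3 − L_3 ≈ 75.333.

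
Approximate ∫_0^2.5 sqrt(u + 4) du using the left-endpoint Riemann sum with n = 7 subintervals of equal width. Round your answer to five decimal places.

Δu = (2.5 − 0)/7 = 5/14.
Left endpoints: 0, 5/14, 5/7, 15/14, 10/7, 25/14, 15/7.
f(0) ≈ 2.00000, f(5/14) ≈ 2.08738, f(5/7) ≈ 2.17124, f(15/14) ≈ 2.25198, f(10/7) ≈ 2.32993, f(25/14) ≈ 2.40535, f(15/7) ≈ 2.47848.
Sum = Δu · [f(0) + f(5/14) + f(5/7) + ...].
Sum ≈ 5.61584.

5.61584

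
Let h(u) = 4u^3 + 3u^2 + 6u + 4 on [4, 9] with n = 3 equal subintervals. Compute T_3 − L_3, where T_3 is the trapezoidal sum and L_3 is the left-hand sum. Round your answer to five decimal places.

2404.16667

T_3 = 7372.5.
L_3 ≈ 4968.3333333.
T_3 − L_3 ≈ 2404.16667.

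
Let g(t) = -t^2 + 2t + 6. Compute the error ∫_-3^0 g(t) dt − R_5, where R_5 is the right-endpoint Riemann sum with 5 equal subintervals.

-4.32

Exact integral: ∫_-3^0 g(t) dt = 0.
R_5 = 4.32.
Error = 0 − 4.32 = -4.32.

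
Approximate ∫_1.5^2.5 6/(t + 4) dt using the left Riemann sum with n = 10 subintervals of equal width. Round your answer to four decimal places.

Δt = (2.5 − 1.5)/10 = 0.1.
Left endpoints: 1.5, 1.6, 1.7, 1.8, 1.9, 2, 2.1, 2.2, 2.3, 2.4.
f(1.5) = 12/11, f(1.6) = 15/14, f(1.7) = 20/19, f(1.8) = 30/29, f(1.9) = 60/59, f(2) = 1, f(2.1) = 60/61, f(2.2) = 30/31, f(2.3) = 20/21, f(2.4) = 0.9375.
Sum = Δt · [f(1.5) + f(1.6) + f(1.7) + ...].
Sum ≈ 1.0108.

1.0108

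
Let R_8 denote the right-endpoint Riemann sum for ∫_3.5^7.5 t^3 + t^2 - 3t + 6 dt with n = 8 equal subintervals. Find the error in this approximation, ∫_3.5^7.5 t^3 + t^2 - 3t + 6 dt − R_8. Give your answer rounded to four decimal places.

-105.6667

Exact integral: ∫_3.5^7.5 f(t) dt ≈ 837.833333.
R_8 = 943.5.
Error ≈ 837.833333 − 943.5 ≈ -105.6667.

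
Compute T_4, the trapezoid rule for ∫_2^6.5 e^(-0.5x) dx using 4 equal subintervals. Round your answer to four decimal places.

0.6755

Δx = (6.5 − 2)/4 = 1.125.
f(2) ≈ 0.3679, f(3.125) ≈ 0.2096, f(4.25) ≈ 0.1194, f(5.375) ≈ 0.0681, f(6.5) ≈ 0.0388.
T_4 = (Δx/2)·[f(x_0) + 2f(x_1) + 2f(x_2) + 2f(x_3) + f(x_4)].
Sum ≈ 0.6755.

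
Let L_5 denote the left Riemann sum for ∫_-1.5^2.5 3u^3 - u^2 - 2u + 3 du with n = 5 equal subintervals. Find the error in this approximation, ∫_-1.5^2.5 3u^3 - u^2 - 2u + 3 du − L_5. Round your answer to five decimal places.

16.50667

Exact integral: ∫_-1.5^2.5 f(u) du ≈ 27.1666667.
L_5 = 10.66.
Error ≈ 27.1666667 − 10.66 ≈ 16.50667.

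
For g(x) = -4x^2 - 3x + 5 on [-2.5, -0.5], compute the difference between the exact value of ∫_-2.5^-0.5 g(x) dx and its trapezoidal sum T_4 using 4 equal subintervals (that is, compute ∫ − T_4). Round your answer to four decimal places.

0.3333

Exact integral: ∫_-2.5^-0.5 g(x) dx ≈ -1.666667.
T_4 = -2.
Error ≈ -1.666667 − (-2) ≈ 0.3333.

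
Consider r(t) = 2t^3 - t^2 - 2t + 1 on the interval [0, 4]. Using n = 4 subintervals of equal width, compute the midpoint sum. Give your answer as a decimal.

91

Δt = (4 − 0)/4 = 1.
Midpoints: 0.5, 1.5, 2.5, 3.5.
r(0.5) = 0, r(1.5) = 2.5, r(2.5) = 21, r(3.5) = 67.5.
Sum = Δt · [r(0.5) + r(1.5) + r(2.5) + r(3.5)].
Sum = 91.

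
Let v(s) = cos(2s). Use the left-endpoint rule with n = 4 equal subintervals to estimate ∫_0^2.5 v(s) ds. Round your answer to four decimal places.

Δs = (2.5 − 0)/4 = 0.625.
Left endpoints: 0, 0.625, 1.25, 1.875.
v(0) ≈ 1.0000, v(0.625) ≈ 0.3153, v(1.25) ≈ -0.8011, v(1.875) ≈ -0.8206.
Sum = Δs · [v(0) + v(0.625) + v(1.25) + v(1.875)].
Sum ≈ -0.1915.

-0.1915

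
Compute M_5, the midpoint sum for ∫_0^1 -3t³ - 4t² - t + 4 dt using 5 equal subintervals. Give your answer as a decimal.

Δt = (1 − 0)/5 = 0.2.
Midpoints: 0.1, 0.3, 0.5, 0.7, 0.9.
f(0.1) = 3.857, f(0.3) = 3.259, f(0.5) = 2.125, f(0.7) = 0.311, f(0.9) = -2.327.
Sum = Δt · [f(0.1) + f(0.3) + f(0.5) + f(0.7) + f(0.9)].
Sum = 1.445.

1.445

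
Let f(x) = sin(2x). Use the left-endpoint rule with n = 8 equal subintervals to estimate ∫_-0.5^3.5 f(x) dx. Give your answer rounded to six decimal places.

-0.472362

Δx = (3.5 − (-0.5))/8 = 0.5.
Left endpoints: -0.5, 0, 0.5, 1, 1.5, 2, 2.5, 3.
f(-0.5) ≈ -0.841471, f(0) ≈ 0.000000, f(0.5) ≈ 0.841471, f(1) ≈ 0.909297, f(1.5) ≈ 0.141120, f(2) ≈ -0.756802, f(2.5) ≈ -0.958924, f(3) ≈ -0.279415.
Sum = Δx · [f(-0.5) + f(0) + f(0.5) + ...].
Sum ≈ -0.472362.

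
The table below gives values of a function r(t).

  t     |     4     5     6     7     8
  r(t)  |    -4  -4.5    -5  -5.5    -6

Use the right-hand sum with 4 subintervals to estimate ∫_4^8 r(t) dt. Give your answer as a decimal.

Δt = 1.
Sum = 1·[(-4.5) + (-5) + (-5.5) + (-6)] = -21.

-21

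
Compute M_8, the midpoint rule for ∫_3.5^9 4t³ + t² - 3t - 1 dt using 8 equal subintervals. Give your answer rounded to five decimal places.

6514.55664

Δt = (9 − 3.5)/8 = 0.6875.
Midpoints: 3.84375, 4.53125, 5.21875, 5.90625, 6.59375, 7.28125, 7.96875, 8.65625.
f(3.84375) = 1879243/8192, f(4.53125) = 3097273/8192, f(5.21875) = 4744127/8192, f(5.90625) = 6883693/8192, f(6.59375) = 9579859/8192, f(7.28125) = 12896513/8192, f(7.96875) = 16897543/8192, f(8.65625) = 21646837/8192.
Sum = Δt · [f(3.84375) + f(4.53125) + f(5.21875) + ...].
Sum ≈ 6514.55664.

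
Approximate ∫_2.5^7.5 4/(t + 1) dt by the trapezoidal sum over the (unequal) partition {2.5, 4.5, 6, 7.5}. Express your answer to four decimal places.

3.6257

Subinterval widths: 2, 1.5, 1.5.
f(2.5) = 8/7, f(4.5) = 8/11, f(6) = 4/7, f(7.5) = 8/17.
On each subinterval the trapezoid contributes (Δt_i/2)·[f(t_{i-1}) + f(t_i)].
Sum ≈ 3.6257.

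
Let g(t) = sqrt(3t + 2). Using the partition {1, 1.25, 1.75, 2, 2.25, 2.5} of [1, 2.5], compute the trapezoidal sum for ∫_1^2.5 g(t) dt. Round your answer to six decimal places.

Subinterval widths: 0.25, 0.5, 0.25, 0.25, 0.25.
g(1) ≈ 2.236068, g(1.25) ≈ 2.397916, g(1.75) ≈ 2.692582, g(2) ≈ 2.828427, g(2.25) ≈ 2.958040, g(2.5) ≈ 3.082207.
On each subinterval the trapezoid contributes (Δt_i/2)·[g(t_{i-1}) + g(t_i)].
Sum ≈ 4.020338.

4.020338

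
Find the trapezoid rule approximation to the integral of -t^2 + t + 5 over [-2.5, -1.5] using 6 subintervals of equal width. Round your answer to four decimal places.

-1.0880

Δt = (-1.5 − (-2.5))/6 = 1/6.
f(-2.5) = -3.75, f(-7/3) = -25/9, f(-13/6) = -67/36, f(-2) = -1, f(-11/6) = -7/36, f(-5/3) = 5/9, f(-1.5) = 1.25.
T_6 = (Δt/2)·[f(t_0) + 2f(t_1) + ... + 2f(t_{5}) + f(t_6)].
Sum ≈ -1.0880.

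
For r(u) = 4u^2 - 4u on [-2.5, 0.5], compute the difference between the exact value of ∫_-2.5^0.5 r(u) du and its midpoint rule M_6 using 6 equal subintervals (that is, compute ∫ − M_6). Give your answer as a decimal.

0.25

Exact integral: ∫_-2.5^0.5 r(u) du = 33.
M_6 = 32.75.
Error = 33 − 32.75 = 0.25.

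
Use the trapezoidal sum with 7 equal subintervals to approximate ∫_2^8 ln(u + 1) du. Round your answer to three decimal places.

Δu = (8 − 2)/7 = 6/7.
f(2) ≈ 1.099, f(20/7) ≈ 1.350, f(26/7) ≈ 1.551, f(32/7) ≈ 1.718, f(38/7) ≈ 1.861, f(44/7) ≈ 1.986, f(50/7) ≈ 2.097, f(8) ≈ 2.197.
T_7 = (Δu/2)·[f(u_0) + 2f(u_1) + ... + 2f(u_{6}) + f(u_7)].
Sum ≈ 10.466.

10.466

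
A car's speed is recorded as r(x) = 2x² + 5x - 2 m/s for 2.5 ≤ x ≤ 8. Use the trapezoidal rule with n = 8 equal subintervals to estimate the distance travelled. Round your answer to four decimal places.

465.1582

Δx = (8 − 2.5)/8 = 0.6875.
r(2.5) = 23, r(3.1875) = 34.2578125, r(3.875) = 47.40625, r(4.5625) = 62.4453125, r(5.25) = 79.375, r(5.9375) = 98.1953125, r(6.625) = 118.90625, r(7.3125) = 141.5078125, r(8) = 166.
T_8 = (Δx/2)·[r(x_0) + 2r(x_1) + ... + 2r(x_{7}) + r(x_8)].
Sum ≈ 465.1582.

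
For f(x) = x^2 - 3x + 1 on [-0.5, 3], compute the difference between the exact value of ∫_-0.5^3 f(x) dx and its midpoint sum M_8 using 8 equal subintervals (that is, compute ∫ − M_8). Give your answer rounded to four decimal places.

0.0558

Exact integral: ∫_-0.5^3 f(x) dx ≈ -0.583333.
M_8 ≈ -0.639160.
Error ≈ -0.583333 − (-0.639160) ≈ 0.0558.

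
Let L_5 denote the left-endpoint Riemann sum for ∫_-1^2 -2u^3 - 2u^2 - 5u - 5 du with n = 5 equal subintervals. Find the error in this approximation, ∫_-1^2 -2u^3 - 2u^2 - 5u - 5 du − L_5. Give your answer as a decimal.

Exact integral: ∫_-1^2 f(u) du = -36.
L_5 = -25.2.
Error = -36 − (-25.2) = -10.8.

-10.8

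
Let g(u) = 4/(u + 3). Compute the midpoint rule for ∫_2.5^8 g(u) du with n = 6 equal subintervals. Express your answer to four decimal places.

Δu = (8 − 2.5)/6 = 11/12.
Midpoints: 71/24, 3.875, 115/24, 137/24, 6.625, 181/24.
g(71/24) = 96/143, g(3.875) = 32/55, g(115/24) = 96/187, g(137/24) = 96/209, g(6.625) = 32/77, g(181/24) = 96/253.
Sum = Δu · [g(71/24) + g(3.875) + g(115/24) + ...].
Sum ≈ 2.7691.

2.7691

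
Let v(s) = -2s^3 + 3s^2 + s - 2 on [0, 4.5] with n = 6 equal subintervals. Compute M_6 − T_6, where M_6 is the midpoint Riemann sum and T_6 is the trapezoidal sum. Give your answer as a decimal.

6.64453125

M_6 = -110.56640625.
T_6 = -117.2109375.
M_6 − T_6 = 6.64453125.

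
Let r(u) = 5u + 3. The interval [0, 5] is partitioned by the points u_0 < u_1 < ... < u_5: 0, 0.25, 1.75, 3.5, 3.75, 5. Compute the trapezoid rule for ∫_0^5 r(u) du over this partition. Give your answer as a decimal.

Subinterval widths: 0.25, 1.5, 1.75, 0.25, 1.25.
r(0) = 3, r(0.25) = 4.25, r(1.75) = 11.75, r(3.5) = 20.5, r(3.75) = 21.75, r(5) = 28.
On each subinterval the trapezoid contributes (Δu_i/2)·[r(u_{i-1}) + r(u_i)].
Sum = 77.5.

77.5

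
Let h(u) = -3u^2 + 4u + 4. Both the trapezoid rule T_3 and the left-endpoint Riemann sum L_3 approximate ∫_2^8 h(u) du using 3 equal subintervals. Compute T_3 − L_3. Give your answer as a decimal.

T_3 = -372.
L_3 = -216.
T_3 − L_3 = -156.

-156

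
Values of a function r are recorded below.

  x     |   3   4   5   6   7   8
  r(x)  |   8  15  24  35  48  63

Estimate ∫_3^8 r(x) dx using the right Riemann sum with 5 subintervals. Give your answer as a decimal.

Δx = 1.
Sum = 1·[15 + 24 + 35 + 48 + 63] = 185.

185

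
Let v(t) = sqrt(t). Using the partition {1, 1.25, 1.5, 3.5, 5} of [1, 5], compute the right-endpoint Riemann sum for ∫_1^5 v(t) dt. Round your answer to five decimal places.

7.68145

Subinterval widths: 0.25, 0.25, 2, 1.5.
Right endpoints: 1.25, 1.5, 3.5, 5.
v(1.25) ≈ 1.11803, v(1.5) ≈ 1.22474, v(3.5) ≈ 1.87083, v(5) ≈ 2.23607.
Sum = Σ Δt_i · v(t_i).
Sum ≈ 7.68145.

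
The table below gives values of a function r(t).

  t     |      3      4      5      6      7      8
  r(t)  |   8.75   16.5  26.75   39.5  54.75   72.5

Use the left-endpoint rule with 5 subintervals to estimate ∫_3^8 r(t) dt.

146.25

Δt = 1.
Sum = 1·[8.75 + 16.5 + 26.75 + 39.5 + 54.75] = 146.25.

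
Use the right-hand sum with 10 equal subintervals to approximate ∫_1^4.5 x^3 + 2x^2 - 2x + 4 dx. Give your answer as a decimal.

179.11578125

Δx = (4.5 − 1)/10 = 0.35.
Right endpoints: 1.35, 1.7, 2.05, 2.4, 2.75, 3.1, 3.45, 3.8, 4.15, 4.5.
f(1.35) = 7.405375, f(1.7) = 11.293, f(2.05) = 16.920125, f(2.4) = 24.544, f(2.75) = 34.421875, f(3.1) = 46.811, f(3.45) = 61.968625, f(3.8) = 80.152, f(4.15) = 101.618375, f(4.5) = 126.625.
Sum = Δx · [f(1.35) + f(1.7) + f(2.05) + ...].
Sum = 179.11578125.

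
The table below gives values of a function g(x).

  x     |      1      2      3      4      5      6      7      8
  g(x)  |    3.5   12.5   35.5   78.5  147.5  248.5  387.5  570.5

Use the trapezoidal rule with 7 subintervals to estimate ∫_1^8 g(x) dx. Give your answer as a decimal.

1197

Δx = 1.
T_7 = (1/2)·[3.5 + 2·12.5 + 2·35.5 + 2·78.5 + 2·147.5 + 2·248.5 + 2·387.5 + 570.5] = 1197.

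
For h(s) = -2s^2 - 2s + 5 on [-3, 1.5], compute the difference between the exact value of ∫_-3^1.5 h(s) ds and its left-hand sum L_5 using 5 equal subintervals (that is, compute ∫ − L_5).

Exact integral: ∫_-3^1.5 h(s) ds = 9.
L_5 = 5.76.
Error = 9 − 5.76 = 3.24.

3.24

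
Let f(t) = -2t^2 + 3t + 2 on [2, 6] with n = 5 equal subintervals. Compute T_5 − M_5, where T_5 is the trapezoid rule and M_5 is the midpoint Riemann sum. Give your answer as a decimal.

T_5 = -83.52.
M_5 = -82.24.
T_5 − M_5 = -1.28.

-1.28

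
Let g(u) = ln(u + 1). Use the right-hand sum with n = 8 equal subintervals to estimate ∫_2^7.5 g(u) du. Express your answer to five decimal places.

Δu = (7.5 − 2)/8 = 0.6875.
Right endpoints: 2.6875, 3.375, 4.0625, 4.75, 5.4375, 6.125, 6.8125, 7.5.
g(2.6875) ≈ 1.30495, g(3.375) ≈ 1.47591, g(4.0625) ≈ 1.62186, g(4.75) ≈ 1.74920, g(5.4375) ≈ 1.86214, g(6.125) ≈ 1.96361, g(6.8125) ≈ 2.05573, g(7.5) ≈ 2.14007.
Sum = Δu · [g(2.6875) + g(3.375) + g(4.0625) + ...].
Sum ≈ 9.74425.

9.74425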